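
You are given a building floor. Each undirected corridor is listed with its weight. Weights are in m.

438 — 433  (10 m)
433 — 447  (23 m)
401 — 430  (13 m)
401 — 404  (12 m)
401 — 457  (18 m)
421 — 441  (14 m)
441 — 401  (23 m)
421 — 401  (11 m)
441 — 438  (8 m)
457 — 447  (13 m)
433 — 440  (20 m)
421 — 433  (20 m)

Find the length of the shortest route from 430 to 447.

44 m

Candidate routes:
430–401–457–447: 13+18+13 = 44
430–401–421–433–447: 13+11+20+23 = 67
Cheapest is 430–401–457–447 at 44 m.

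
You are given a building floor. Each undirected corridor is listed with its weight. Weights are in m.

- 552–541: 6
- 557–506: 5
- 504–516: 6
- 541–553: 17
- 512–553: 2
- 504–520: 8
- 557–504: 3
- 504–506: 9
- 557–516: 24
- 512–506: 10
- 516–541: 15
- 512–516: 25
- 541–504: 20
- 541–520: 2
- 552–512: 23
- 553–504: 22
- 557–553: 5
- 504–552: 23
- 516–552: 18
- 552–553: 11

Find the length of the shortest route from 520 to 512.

Settle nodes by increasing distance from 520:
520: 0
541: 2  (via 520)
552: 8  (via 541)
504: 8  (via 520)
557: 11  (via 504)
516: 14  (via 504)
553: 16  (via 557)
506: 16  (via 557)
512: 18  (via 553)
Shortest route: 520 → 504 → 557 → 553 → 512 = 18 m.

18 m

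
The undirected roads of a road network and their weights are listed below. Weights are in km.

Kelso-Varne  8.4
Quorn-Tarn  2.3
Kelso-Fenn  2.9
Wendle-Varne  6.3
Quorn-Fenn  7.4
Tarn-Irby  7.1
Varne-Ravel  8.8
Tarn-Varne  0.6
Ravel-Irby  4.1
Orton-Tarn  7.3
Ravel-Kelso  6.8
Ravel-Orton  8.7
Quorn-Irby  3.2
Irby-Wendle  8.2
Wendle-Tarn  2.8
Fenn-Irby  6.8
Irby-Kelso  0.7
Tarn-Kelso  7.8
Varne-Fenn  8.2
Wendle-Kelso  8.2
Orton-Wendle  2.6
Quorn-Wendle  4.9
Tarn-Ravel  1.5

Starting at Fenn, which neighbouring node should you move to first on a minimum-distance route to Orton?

Candidate routes:
Fenn–Kelso–Wendle–Orton: 2.9+8.2+2.6 = 13.7
Fenn–Varne–Tarn–Wendle–Orton: 8.2+0.6+2.8+2.6 = 14.2
Fenn–Kelso–Irby–Quorn–Wendle–Orton: 2.9+0.7+3.2+4.9+2.6 = 14.3
The minimum is 13.7 km via Fenn–Kelso–Wendle–Orton.
So from Fenn the first move is to Kelso.

Kelso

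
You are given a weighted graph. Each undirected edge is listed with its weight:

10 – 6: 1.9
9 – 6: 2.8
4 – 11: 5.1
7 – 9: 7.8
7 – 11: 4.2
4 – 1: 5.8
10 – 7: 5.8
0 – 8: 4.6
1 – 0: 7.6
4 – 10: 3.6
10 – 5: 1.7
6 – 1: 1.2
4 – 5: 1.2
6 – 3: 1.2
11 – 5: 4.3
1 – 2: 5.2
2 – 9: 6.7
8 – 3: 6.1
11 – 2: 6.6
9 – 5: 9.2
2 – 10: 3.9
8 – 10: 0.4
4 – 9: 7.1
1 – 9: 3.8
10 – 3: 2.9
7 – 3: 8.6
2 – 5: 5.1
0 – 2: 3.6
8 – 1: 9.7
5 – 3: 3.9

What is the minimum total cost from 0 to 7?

10.8

Candidate routes:
0–2–10–7: 3.6+3.9+5.8 = 13.3
0–8–10–7: 4.6+0.4+5.8 = 10.8
0–2–11–7: 3.6+6.6+4.2 = 14.4
Cheapest is 0–8–10–7 at 10.8.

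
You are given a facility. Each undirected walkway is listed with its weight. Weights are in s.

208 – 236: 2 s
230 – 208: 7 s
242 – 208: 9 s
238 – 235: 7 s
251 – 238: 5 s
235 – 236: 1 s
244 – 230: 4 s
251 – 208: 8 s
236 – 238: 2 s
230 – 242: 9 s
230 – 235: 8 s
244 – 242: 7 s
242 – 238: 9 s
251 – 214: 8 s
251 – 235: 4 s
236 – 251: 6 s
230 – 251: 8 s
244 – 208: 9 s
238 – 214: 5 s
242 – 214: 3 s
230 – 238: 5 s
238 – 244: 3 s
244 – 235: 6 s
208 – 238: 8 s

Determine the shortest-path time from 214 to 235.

8 s

Settle nodes by increasing distance from 214:
214: 0
242: 3  (via 214)
238: 5  (via 214)
236: 7  (via 238)
244: 8  (via 238)
251: 8  (via 214)
235: 8  (via 236)
Shortest route: 214 → 238 → 236 → 235 = 8 s.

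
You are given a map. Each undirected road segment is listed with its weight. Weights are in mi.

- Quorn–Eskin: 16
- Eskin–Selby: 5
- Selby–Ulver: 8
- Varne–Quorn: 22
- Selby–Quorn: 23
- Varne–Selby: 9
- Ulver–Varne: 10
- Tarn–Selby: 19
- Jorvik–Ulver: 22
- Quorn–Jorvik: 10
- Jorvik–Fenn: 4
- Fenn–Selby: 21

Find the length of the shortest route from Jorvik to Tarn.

Settle nodes by increasing distance from Jorvik:
Jorvik: 0
Fenn: 4  (via Jorvik)
Quorn: 10  (via Jorvik)
Ulver: 22  (via Jorvik)
Selby: 25  (via Fenn)
Eskin: 26  (via Quorn)
Varne: 32  (via Quorn)
Tarn: 44  (via Selby)
Shortest route: Jorvik → Fenn → Selby → Tarn = 44 mi.

44 mi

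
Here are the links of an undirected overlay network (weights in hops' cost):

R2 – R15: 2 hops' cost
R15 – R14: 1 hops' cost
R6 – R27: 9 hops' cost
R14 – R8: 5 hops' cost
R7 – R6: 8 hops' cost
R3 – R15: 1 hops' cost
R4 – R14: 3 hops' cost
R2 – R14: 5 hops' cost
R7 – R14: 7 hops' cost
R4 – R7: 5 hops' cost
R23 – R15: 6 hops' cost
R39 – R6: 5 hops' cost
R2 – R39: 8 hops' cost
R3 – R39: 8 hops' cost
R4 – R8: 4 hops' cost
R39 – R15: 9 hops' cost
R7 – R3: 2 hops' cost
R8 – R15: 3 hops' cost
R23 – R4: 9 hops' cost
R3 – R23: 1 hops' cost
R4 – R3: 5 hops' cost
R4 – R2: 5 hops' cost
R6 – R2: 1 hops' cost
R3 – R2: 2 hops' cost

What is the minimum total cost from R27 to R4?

Settle nodes by increasing distance from R27:
R27: 0
R6: 9  (via R27)
R2: 10  (via R6)
R15: 12  (via R2)
R3: 12  (via R2)
R14: 13  (via R15)
R23: 13  (via R3)
R39: 14  (via R6)
R7: 14  (via R3)
R4: 15  (via R2)
Shortest route: R27–R6–R2–R4 = 15 hops' cost.

15 hops' cost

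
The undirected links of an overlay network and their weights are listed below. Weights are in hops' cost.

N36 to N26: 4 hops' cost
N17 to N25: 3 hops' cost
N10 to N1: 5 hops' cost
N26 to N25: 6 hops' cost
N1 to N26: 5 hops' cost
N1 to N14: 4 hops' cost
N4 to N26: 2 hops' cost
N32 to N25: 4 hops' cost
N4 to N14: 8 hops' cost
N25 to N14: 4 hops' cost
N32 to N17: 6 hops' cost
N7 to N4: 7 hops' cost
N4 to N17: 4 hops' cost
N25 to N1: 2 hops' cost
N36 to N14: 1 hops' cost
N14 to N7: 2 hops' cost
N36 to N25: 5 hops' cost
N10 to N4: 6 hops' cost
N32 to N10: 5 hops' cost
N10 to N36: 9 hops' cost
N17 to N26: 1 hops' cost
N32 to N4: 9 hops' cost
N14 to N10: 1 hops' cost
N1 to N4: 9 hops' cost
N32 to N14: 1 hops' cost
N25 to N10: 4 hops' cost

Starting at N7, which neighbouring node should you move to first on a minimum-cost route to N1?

N14

Candidate routes:
N7–N14–N25–N1: 2+4+2 = 8
N7–N14–N1: 2+4 = 6
N7–N14–N10–N1: 2+1+5 = 8
N7–N14–N32–N25–N1: 2+1+4+2 = 9
Cheapest is N7–N14–N1 at 6 hops' cost.
So from N7 the first move is to N14.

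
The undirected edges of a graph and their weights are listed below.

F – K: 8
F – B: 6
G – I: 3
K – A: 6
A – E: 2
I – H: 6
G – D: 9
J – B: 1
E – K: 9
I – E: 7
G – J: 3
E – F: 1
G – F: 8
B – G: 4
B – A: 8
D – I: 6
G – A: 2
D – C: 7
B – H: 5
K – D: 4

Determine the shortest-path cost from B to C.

20

Compare a few routes:
B–G–D–C: 4+9+7 = 20
B–J–G–A–K–D–C: 1+3+2+6+4+7 = 23
B–H–I–D–C: 5+6+6+7 = 24
B–G–A–K–D–C: 4+2+6+4+7 = 23
Cheapest is B–G–D–C at 20.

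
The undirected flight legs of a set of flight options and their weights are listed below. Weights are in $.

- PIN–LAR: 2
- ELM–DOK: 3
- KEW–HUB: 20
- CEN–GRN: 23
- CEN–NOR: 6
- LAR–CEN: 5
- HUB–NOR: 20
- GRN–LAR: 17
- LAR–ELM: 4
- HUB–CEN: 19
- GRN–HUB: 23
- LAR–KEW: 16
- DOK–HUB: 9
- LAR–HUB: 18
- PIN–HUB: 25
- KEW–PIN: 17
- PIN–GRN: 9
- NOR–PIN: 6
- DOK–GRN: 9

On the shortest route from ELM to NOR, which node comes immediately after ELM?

Compare a few routes:
ELM → LAR → PIN → NOR: 4+2+6 = 12
ELM → LAR → CEN → NOR: 4+5+6 = 15
Cheapest is ELM → LAR → PIN → NOR at $12.
So from ELM the first move is to LAR.

LAR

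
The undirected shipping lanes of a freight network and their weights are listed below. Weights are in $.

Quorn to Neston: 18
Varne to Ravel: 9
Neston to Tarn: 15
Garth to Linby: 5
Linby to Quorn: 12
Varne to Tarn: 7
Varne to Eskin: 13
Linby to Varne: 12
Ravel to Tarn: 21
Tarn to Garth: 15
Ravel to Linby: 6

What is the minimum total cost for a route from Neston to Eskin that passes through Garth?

$60

Shortest Neston→Garth: Neston–Tarn–Garth = 30
Best Garth to Eskin: Garth–Linby–Varne–Eskin costing 30
Total via Garth: 30 + 30 = $60.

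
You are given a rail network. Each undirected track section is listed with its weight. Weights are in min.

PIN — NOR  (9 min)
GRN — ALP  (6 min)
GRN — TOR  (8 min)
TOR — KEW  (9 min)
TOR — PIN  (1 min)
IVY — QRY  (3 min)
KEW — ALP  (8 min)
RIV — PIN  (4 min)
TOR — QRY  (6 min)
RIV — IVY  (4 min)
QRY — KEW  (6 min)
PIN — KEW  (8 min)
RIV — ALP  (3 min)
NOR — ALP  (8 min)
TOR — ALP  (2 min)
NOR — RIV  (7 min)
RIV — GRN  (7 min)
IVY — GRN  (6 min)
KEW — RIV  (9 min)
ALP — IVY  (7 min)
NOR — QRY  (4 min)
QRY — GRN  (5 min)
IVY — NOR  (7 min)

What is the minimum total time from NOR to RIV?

Running Dijkstra from NOR:
NOR: 0
QRY: 4  (via NOR)
IVY: 7  (via NOR)
RIV: 7  (via NOR)
Shortest route: NOR → RIV = 7 min.

7 min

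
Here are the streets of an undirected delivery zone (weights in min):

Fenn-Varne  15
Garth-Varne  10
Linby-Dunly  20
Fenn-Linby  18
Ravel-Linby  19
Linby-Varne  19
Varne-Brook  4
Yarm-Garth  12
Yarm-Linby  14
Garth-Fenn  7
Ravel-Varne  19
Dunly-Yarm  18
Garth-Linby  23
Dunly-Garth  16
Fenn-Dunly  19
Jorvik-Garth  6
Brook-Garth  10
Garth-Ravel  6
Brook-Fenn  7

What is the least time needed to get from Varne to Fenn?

11 min

Shortest distances from Varne:
Varne: 0
Brook: 4  (via Varne)
Garth: 10  (via Varne)
Fenn: 11  (via Brook)
Shortest route: Varne → Brook → Fenn = 11 min.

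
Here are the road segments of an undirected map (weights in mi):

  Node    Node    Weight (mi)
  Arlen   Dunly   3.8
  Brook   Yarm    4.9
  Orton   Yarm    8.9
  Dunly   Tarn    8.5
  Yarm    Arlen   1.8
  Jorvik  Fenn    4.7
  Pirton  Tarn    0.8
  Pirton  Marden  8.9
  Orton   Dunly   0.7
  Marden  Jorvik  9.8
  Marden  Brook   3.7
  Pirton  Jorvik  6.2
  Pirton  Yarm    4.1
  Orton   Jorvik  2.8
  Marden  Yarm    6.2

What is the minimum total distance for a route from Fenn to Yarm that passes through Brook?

23.1 mi

Shortest Fenn→Brook: Fenn–Jorvik–Marden–Brook = 18.2
Shortest Brook→Yarm: Brook–Yarm = 4.9
Total via Brook: 18.2 + 4.9 = 23.1 mi.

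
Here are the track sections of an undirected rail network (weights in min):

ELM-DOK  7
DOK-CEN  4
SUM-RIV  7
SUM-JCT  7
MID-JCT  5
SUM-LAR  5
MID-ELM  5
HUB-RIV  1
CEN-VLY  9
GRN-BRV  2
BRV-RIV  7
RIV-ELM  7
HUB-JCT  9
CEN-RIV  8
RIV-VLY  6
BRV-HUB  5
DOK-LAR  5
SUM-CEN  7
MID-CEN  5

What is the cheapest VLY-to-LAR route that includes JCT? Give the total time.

28 min

Best VLY to JCT: VLY → RIV → HUB → JCT costing 16
Shortest JCT→LAR: JCT → SUM → LAR = 12
Total via JCT: 16 + 12 = 28 min.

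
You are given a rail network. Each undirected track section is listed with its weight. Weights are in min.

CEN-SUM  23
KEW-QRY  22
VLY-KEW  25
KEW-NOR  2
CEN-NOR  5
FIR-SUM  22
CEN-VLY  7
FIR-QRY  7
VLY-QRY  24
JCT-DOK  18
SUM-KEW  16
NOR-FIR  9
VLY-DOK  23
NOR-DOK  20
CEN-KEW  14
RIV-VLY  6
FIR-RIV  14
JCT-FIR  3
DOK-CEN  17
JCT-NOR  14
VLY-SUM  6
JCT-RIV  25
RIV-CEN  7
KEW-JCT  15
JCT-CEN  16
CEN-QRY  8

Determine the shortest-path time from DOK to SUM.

29 min

Candidate routes:
DOK → VLY → SUM: 23+6 = 29
DOK → CEN → RIV → VLY → SUM: 17+7+6+6 = 36
DOK → CEN → VLY → SUM: 17+7+6 = 30
DOK → NOR → CEN → VLY → SUM: 20+5+7+6 = 38
The minimum is 29 min via DOK → VLY → SUM.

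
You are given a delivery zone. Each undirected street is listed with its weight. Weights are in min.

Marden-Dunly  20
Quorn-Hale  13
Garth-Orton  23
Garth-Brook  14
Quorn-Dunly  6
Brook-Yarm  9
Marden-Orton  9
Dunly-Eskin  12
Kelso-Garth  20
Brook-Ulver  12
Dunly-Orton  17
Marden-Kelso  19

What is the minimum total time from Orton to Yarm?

Shortest distances from Orton:
Orton: 0
Marden: 9  (via Orton)
Dunly: 17  (via Orton)
Quorn: 23  (via Dunly)
Garth: 23  (via Orton)
Kelso: 28  (via Marden)
Eskin: 29  (via Dunly)
Hale: 36  (via Quorn)
Brook: 37  (via Garth)
Yarm: 46  (via Brook)
Shortest route: Orton → Garth → Brook → Yarm = 46 min.

46 min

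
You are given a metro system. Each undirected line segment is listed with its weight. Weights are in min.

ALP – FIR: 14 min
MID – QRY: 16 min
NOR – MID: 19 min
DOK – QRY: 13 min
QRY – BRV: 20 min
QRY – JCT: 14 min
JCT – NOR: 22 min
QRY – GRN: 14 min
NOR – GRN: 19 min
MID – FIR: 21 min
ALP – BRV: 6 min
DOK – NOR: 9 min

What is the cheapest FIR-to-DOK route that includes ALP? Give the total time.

Shortest FIR→ALP: FIR → ALP = 14
Shortest ALP→DOK: ALP → BRV → QRY → DOK = 39
Total via ALP: 14 + 39 = 53 min.

53 min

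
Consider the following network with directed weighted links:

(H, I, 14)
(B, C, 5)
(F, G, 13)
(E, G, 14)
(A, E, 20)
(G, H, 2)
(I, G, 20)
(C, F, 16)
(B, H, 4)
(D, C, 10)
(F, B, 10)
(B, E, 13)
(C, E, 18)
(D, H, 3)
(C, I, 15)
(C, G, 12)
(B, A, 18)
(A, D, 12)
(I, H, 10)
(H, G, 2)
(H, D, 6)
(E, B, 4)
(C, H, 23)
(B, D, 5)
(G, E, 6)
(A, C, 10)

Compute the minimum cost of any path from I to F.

Enumerating some paths:
I - H - G - E - B - C - F: 10+2+6+4+5+16 = 43
I - H - D - C - F: 10+6+10+16 = 42
The minimum is 42 via I - H - D - C - F.

42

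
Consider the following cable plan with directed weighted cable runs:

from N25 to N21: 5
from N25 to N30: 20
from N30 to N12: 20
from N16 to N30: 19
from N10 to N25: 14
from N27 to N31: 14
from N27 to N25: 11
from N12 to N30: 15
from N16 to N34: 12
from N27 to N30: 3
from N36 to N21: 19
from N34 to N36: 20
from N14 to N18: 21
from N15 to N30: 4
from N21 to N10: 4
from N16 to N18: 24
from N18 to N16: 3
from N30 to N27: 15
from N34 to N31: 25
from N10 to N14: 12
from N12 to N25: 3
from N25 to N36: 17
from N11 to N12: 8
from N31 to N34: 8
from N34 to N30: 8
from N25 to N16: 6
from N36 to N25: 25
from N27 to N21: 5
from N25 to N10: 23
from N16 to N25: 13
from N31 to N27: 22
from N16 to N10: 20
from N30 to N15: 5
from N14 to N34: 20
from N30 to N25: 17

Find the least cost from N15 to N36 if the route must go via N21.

Shortest N15→N21: N15 → N30 → N27 → N21 = 24
Best N21 to N36: N21 → N10 → N25 → N36 costing 35
Total via N21: 24 + 35 = 59.

59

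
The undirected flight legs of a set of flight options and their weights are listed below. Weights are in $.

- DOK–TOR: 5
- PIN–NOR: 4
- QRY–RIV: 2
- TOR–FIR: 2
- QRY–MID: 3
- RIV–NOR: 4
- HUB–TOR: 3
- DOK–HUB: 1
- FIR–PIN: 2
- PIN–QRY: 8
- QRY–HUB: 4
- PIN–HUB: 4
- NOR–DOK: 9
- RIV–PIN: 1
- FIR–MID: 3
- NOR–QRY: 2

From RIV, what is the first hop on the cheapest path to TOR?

PIN

Enumerating some paths:
RIV → QRY → HUB → TOR: 2+4+3 = 9
RIV → PIN → FIR → TOR: 1+2+2 = 5
RIV → PIN → HUB → TOR: 1+4+3 = 8
The minimum is $5 via RIV → PIN → FIR → TOR.
So from RIV the first move is to PIN.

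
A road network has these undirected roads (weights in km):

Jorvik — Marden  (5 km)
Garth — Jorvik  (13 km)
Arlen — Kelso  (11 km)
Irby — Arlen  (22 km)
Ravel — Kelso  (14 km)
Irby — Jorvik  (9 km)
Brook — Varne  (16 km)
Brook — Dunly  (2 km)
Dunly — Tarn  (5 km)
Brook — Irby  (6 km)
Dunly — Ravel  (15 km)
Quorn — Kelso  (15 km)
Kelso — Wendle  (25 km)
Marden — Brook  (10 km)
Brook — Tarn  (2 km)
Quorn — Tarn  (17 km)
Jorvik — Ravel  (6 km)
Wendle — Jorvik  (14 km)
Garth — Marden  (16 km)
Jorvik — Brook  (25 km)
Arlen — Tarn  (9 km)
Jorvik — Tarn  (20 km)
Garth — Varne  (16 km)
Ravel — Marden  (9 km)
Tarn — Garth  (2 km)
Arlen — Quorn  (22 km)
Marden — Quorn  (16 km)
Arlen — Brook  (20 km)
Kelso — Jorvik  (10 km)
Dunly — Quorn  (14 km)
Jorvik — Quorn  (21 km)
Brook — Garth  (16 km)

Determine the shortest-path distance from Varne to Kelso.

38 km

Compare a few routes:
Varne–Garth–Tarn–Arlen–Kelso: 16+2+9+11 = 38
Varne–Garth–Jorvik–Kelso: 16+13+10 = 39
The minimum is 38 km via Varne–Garth–Tarn–Arlen–Kelso.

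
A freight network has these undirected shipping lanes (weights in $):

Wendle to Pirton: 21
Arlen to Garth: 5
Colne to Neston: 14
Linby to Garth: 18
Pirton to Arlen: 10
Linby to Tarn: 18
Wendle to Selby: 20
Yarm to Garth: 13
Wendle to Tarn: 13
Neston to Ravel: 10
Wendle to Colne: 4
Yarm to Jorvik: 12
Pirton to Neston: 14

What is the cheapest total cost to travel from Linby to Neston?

Compare a few routes:
Linby - Garth - Arlen - Pirton - Neston: 18+5+10+14 = 47
Linby - Tarn - Wendle - Colne - Neston: 18+13+4+14 = 49
The minimum is $47 via Linby - Garth - Arlen - Pirton - Neston.

$47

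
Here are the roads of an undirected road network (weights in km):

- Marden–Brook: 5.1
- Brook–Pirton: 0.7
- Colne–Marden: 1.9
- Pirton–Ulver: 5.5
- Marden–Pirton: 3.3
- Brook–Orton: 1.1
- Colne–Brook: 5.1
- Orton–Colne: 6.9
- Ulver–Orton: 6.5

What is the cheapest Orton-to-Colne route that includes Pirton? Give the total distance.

Best Orton to Pirton: Orton → Brook → Pirton costing 1.8
Best Pirton to Colne: Pirton → Marden → Colne costing 5.2
Total via Pirton: 1.8 + 5.2 = 7 km.

7 km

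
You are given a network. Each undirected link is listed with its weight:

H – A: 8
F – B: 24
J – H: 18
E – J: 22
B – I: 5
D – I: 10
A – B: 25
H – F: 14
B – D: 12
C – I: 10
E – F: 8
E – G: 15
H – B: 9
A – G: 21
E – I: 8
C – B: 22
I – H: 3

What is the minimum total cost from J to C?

31

Running Dijkstra from J:
J: 0
H: 18  (via J)
I: 21  (via H)
E: 22  (via J)
A: 26  (via H)
B: 26  (via I)
F: 30  (via E)
C: 31  (via I)
Shortest route: J–H–I–C = 31.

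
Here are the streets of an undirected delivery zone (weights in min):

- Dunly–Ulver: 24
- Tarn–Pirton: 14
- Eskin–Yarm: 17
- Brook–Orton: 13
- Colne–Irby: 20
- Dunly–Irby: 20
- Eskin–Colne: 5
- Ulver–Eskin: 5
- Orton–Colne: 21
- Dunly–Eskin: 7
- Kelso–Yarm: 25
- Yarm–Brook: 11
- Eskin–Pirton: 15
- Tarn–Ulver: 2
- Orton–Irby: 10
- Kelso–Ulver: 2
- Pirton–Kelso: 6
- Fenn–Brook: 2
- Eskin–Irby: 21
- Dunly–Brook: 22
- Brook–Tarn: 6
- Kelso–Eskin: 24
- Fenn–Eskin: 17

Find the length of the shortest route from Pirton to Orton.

29 min

Running Dijkstra from Pirton:
Pirton: 0
Kelso: 6  (via Pirton)
Ulver: 8  (via Kelso)
Tarn: 10  (via Ulver)
Eskin: 13  (via Ulver)
Brook: 16  (via Tarn)
Colne: 18  (via Eskin)
Fenn: 18  (via Brook)
Dunly: 20  (via Eskin)
Yarm: 27  (via Brook)
Orton: 29  (via Brook)
Shortest route: Pirton–Kelso–Ulver–Tarn–Brook–Orton = 29 min.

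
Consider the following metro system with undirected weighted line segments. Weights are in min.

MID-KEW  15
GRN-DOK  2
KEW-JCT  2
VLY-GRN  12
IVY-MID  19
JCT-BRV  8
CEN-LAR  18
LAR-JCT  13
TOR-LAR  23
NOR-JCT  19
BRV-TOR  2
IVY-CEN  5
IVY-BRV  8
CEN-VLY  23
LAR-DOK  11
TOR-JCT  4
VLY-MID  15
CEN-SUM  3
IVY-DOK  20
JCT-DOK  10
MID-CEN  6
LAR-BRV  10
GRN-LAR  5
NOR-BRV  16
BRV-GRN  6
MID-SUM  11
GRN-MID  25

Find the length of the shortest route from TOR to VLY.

20 min

Enumerating some paths:
TOR - JCT - DOK - GRN - VLY: 4+10+2+12 = 28
TOR - BRV - GRN - VLY: 2+6+12 = 20
The minimum is 20 min via TOR - BRV - GRN - VLY.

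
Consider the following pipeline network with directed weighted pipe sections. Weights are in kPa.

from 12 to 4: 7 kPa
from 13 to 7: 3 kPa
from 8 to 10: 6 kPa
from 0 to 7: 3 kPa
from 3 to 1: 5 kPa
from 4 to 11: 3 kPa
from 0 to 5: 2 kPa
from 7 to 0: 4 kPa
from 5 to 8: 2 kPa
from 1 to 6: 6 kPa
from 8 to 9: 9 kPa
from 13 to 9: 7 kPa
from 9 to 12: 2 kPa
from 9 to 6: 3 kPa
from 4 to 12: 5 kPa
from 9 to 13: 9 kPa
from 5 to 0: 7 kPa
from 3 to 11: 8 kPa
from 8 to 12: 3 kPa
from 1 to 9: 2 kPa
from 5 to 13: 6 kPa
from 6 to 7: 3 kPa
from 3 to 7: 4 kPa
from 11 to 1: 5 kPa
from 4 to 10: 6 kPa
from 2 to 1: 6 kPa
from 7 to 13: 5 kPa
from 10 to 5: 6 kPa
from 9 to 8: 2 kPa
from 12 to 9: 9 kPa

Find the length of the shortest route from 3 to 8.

9 kPa

Running Dijkstra from 3:
3: 0
7: 4  (via 3)
1: 5  (via 3)
9: 7  (via 1)
0: 8  (via 7)
11: 8  (via 3)
8: 9  (via 9)
Shortest route: 3–1–9–8 = 9 kPa.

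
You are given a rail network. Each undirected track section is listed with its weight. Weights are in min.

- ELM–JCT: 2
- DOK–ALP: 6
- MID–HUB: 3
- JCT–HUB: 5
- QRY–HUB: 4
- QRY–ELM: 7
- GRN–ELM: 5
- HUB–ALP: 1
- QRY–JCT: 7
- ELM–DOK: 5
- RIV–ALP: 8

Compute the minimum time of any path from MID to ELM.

10 min

Compare a few routes:
MID - HUB - JCT - ELM: 3+5+2 = 10
MID - HUB - ALP - DOK - ELM: 3+1+6+5 = 15
MID - HUB - QRY - ELM: 3+4+7 = 14
MID - HUB - QRY - JCT - ELM: 3+4+7+2 = 16
The minimum is 10 min via MID - HUB - JCT - ELM.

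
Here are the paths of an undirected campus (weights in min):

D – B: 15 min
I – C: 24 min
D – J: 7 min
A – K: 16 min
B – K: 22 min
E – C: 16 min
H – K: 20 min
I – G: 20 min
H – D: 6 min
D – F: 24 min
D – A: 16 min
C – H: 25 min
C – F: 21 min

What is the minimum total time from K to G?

89 min

Settle nodes by increasing distance from K:
K: 0
A: 16  (via K)
H: 20  (via K)
B: 22  (via K)
D: 26  (via H)
J: 33  (via D)
C: 45  (via H)
F: 50  (via D)
E: 61  (via C)
I: 69  (via C)
G: 89  (via I)
Shortest route: K → H → C → I → G = 89 min.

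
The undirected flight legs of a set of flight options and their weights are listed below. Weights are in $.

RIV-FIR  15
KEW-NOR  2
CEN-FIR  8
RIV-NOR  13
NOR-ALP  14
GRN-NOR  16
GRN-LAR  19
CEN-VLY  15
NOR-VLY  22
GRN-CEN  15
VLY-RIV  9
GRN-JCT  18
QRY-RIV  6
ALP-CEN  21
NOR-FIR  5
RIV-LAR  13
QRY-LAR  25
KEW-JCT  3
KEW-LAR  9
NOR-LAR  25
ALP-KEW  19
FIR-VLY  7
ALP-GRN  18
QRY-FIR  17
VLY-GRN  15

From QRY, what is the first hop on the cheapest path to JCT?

RIV

Enumerating some paths:
QRY → RIV → NOR → KEW → JCT: 6+13+2+3 = 24
QRY → FIR → NOR → KEW → JCT: 17+5+2+3 = 27
The minimum is $24 via QRY → RIV → NOR → KEW → JCT.
So from QRY the first move is to RIV.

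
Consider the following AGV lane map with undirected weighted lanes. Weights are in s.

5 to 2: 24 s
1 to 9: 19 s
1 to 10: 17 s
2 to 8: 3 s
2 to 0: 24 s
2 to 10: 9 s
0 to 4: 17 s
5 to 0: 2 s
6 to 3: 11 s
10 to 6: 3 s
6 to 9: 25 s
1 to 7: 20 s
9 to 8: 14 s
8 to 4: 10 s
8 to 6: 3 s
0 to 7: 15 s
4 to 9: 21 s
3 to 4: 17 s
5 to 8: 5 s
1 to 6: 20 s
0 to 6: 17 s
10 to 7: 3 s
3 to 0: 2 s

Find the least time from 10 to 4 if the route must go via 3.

Best 10 to 3: 10–6–3 costing 14
Shortest 3→4: 3–4 = 17
Total via 3: 14 + 17 = 31 s.

31 s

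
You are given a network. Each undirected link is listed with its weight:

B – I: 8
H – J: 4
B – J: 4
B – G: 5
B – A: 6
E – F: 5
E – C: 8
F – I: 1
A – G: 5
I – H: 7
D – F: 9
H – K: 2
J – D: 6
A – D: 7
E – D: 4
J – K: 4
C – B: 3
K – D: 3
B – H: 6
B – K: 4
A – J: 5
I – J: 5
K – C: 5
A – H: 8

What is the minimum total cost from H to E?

Settle nodes by increasing distance from H:
H: 0
K: 2  (via H)
J: 4  (via H)
D: 5  (via K)
B: 6  (via H)
C: 7  (via K)
I: 7  (via H)
A: 8  (via H)
F: 8  (via I)
E: 9  (via D)
Shortest route: H → K → D → E = 9.

9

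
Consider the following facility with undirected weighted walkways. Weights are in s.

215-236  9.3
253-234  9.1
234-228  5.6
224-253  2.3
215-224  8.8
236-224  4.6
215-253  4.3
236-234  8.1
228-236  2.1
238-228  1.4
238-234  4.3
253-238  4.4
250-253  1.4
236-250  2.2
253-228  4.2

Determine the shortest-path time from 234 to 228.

5.6 s

Enumerating some paths:
234 - 228: 5.6 = 5.6
234 - 238 - 228: 4.3+1.4 = 5.7
The minimum is 5.6 s via 234 - 228.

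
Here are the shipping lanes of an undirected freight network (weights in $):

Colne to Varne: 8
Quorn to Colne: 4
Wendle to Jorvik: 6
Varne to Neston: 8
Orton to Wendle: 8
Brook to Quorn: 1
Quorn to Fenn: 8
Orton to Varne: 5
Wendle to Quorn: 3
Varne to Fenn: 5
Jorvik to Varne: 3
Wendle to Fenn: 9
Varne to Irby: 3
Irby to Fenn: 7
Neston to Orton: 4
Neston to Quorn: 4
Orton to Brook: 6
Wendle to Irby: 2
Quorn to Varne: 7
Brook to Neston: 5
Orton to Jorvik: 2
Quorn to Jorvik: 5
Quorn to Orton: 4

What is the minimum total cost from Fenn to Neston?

Enumerating some paths:
Fenn - Varne - Neston: 5+8 = 13
Fenn - Quorn - Brook - Neston: 8+1+5 = 14
Fenn - Quorn - Neston: 8+4 = 12
The minimum is $12 via Fenn - Quorn - Neston.

$12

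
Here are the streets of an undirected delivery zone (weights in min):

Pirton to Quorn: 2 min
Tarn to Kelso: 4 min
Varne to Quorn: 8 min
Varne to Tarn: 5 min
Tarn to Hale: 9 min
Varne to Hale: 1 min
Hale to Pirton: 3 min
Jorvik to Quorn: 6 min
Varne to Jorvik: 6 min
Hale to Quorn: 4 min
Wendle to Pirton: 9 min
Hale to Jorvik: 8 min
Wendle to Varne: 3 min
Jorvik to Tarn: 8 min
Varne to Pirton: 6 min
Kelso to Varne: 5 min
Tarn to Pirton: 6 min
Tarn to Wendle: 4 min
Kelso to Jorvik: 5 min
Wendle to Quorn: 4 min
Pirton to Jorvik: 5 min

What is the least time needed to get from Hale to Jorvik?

7 min

Enumerating some paths:
Hale - Pirton - Jorvik: 3+5 = 8
Hale - Varne - Jorvik: 1+6 = 7
Hale - Jorvik: 8 = 8
Cheapest is Hale - Varne - Jorvik at 7 min.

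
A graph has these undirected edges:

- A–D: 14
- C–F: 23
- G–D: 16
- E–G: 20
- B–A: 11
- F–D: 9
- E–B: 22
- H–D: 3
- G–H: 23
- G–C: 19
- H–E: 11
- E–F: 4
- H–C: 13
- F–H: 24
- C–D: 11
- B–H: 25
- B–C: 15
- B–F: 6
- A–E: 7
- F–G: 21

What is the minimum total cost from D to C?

11

Enumerating some paths:
D → H → C: 3+13 = 16
D → C: 11 = 11
The minimum is 11 via D → C.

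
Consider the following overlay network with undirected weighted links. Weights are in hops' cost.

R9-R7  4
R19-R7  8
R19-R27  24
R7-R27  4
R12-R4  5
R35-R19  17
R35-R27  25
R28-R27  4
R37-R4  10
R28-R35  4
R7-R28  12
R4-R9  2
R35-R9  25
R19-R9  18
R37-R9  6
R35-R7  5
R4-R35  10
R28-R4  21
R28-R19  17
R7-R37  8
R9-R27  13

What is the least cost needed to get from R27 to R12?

Compare a few routes:
R27 → R7 → R9 → R4 → R12: 4+4+2+5 = 15
R27 → R9 → R4 → R12: 13+2+5 = 20
Cheapest is R27 → R7 → R9 → R4 → R12 at 15 hops' cost.

15 hops' cost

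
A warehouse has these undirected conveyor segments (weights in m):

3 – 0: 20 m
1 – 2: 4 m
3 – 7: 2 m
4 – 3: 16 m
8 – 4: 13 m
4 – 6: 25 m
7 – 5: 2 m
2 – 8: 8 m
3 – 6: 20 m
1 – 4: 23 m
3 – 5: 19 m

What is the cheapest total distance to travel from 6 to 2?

Shortest distances from 6:
6: 0
3: 20  (via 6)
7: 22  (via 3)
5: 24  (via 7)
4: 25  (via 6)
8: 38  (via 4)
0: 40  (via 3)
2: 46  (via 8)
Shortest route: 6–4–8–2 = 46 m.

46 m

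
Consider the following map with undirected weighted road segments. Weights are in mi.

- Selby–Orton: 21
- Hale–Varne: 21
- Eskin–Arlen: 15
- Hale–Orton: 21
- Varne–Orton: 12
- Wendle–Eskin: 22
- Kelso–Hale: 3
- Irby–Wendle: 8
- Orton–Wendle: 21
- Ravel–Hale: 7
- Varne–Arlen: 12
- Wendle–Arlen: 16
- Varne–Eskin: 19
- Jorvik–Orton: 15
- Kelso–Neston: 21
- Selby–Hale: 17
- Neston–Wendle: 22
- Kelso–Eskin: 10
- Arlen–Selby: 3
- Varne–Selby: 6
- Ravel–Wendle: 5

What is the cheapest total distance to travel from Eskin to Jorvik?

46 mi

Candidate routes:
Eskin–Kelso–Hale–Orton–Jorvik: 10+3+21+15 = 49
Eskin–Arlen–Selby–Varne–Orton–Jorvik: 15+3+6+12+15 = 51
Eskin–Varne–Orton–Jorvik: 19+12+15 = 46
Eskin–Arlen–Varne–Orton–Jorvik: 15+12+12+15 = 54
Cheapest is Eskin–Varne–Orton–Jorvik at 46 mi.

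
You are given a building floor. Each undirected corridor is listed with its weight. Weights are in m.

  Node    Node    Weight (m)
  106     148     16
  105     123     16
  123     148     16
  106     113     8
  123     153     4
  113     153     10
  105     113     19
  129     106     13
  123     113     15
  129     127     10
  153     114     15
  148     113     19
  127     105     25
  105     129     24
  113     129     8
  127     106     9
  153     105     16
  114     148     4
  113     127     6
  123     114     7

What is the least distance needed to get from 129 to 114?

Settle nodes by increasing distance from 129:
129: 0
113: 8  (via 129)
127: 10  (via 129)
106: 13  (via 129)
153: 18  (via 113)
123: 22  (via 153)
105: 24  (via 129)
148: 27  (via 113)
114: 29  (via 123)
Shortest route: 129–113–153–123–114 = 29 m.

29 m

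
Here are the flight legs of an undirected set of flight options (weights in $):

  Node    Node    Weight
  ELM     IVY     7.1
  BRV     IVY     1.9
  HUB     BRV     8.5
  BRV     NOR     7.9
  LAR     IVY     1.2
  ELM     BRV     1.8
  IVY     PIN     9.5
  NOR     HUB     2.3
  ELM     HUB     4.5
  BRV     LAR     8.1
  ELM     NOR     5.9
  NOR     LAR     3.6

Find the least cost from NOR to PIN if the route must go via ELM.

$19.1

Best NOR to ELM: NOR–ELM costing 5.9
Best ELM to PIN: ELM–BRV–IVY–PIN costing 13.2
Total via ELM: 5.9 + 13.2 = $19.1.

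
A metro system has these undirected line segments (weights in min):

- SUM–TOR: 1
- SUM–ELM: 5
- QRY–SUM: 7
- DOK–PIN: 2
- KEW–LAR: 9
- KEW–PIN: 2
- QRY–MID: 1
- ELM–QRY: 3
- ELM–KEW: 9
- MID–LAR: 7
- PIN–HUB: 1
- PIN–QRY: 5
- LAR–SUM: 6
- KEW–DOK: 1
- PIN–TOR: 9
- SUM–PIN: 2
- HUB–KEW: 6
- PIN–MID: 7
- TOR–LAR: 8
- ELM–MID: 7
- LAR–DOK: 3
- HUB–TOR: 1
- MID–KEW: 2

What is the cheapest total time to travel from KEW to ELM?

Compare a few routes:
KEW–MID–ELM: 2+7 = 9
KEW–MID–QRY–ELM: 2+1+3 = 6
Cheapest is KEW–MID–QRY–ELM at 6 min.

6 min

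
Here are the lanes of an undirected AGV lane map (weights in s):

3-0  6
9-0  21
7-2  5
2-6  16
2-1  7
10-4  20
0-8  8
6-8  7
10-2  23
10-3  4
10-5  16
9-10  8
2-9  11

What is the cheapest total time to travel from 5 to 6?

Settle nodes by increasing distance from 5:
5: 0
10: 16  (via 5)
3: 20  (via 10)
9: 24  (via 10)
0: 26  (via 3)
8: 34  (via 0)
2: 35  (via 9)
4: 36  (via 10)
7: 40  (via 2)
6: 41  (via 8)
Shortest route: 5–10–3–0–8–6 = 41 s.

41 s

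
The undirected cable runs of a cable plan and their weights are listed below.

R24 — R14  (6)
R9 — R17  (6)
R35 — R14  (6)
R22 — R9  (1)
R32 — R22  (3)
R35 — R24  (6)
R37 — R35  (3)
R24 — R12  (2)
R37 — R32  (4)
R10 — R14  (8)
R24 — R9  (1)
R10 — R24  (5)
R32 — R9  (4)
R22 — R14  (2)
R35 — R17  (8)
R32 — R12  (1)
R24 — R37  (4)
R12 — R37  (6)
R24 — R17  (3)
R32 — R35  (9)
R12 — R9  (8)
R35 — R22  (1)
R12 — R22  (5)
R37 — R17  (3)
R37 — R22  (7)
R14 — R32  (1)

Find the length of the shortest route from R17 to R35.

Shortest distances from R17:
R17: 0
R24: 3  (via R17)
R37: 3  (via R17)
R9: 4  (via R24)
R12: 5  (via R24)
R22: 5  (via R9)
R32: 6  (via R12)
R35: 6  (via R37)
Shortest route: R17 → R37 → R35 = 6.

6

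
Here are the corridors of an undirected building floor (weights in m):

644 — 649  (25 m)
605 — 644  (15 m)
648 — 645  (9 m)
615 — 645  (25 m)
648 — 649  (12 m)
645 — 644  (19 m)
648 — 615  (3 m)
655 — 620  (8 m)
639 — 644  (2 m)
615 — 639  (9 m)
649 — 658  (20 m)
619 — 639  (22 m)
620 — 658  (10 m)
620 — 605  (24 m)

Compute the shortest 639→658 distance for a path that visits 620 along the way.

Best 639 to 620: 639–644–605–620 costing 41
Best 620 to 658: 620–658 costing 10
Total via 620: 41 + 10 = 51 m.

51 m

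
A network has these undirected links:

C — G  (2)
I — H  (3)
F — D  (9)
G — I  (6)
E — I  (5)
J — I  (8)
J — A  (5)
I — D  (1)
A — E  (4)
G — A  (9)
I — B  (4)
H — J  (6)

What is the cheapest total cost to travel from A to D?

10

Shortest distances from A:
A: 0
E: 4  (via A)
J: 5  (via A)
G: 9  (via A)
I: 9  (via E)
D: 10  (via I)
Shortest route: A–E–I–D = 10.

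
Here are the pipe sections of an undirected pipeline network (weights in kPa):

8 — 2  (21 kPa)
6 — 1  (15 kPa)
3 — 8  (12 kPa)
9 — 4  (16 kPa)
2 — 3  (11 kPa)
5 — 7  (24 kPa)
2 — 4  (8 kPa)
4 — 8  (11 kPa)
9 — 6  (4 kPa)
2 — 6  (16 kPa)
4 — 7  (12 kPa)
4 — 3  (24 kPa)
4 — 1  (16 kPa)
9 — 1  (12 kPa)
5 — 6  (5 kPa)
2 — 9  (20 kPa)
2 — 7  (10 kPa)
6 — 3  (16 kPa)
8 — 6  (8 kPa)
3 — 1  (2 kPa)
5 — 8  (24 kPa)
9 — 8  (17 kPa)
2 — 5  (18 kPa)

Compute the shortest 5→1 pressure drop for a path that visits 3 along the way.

Best 5 to 3: 5–6–3 costing 21
Shortest 3→1: 3–1 = 2
Total via 3: 21 + 2 = 23 kPa.

23 kPa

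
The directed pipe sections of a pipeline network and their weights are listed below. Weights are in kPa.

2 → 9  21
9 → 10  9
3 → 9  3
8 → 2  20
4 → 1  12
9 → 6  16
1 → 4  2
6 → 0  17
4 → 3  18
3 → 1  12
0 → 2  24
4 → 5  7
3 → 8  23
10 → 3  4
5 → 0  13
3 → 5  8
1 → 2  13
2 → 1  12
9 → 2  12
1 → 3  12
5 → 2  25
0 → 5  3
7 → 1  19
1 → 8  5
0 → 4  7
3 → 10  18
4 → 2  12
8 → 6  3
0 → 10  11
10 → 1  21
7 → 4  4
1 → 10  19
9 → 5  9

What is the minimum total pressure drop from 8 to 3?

Enumerating some paths:
8 → 2 → 1 → 3: 20+12+12 = 44
8 → 6 → 0 → 10 → 3: 3+17+11+4 = 35
Cheapest is 8 → 6 → 0 → 10 → 3 at 35 kPa.

35 kPa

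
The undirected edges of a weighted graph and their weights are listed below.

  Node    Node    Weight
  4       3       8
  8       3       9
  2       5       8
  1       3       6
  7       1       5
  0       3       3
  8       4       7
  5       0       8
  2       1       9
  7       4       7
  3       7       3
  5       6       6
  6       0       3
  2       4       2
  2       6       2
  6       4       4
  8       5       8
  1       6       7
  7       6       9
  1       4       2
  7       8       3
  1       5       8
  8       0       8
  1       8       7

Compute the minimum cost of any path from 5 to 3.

11

Enumerating some paths:
5 - 1 - 3: 8+6 = 14
5 - 6 - 0 - 3: 6+3+3 = 12
5 - 0 - 3: 8+3 = 11
The minimum is 11 via 5 - 0 - 3.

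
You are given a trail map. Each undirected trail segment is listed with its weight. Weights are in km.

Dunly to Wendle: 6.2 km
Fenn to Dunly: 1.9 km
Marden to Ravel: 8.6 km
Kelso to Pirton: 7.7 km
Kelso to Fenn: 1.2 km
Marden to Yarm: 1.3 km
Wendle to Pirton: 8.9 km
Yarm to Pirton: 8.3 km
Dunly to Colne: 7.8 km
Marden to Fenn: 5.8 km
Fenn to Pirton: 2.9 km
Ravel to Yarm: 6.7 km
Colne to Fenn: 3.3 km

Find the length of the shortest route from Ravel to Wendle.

Settle nodes by increasing distance from Ravel:
Ravel: 0
Yarm: 6.7  (via Ravel)
Marden: 8  (via Yarm)
Fenn: 13.8  (via Marden)
Kelso: 15  (via Fenn)
Pirton: 15  (via Yarm)
Dunly: 15.7  (via Fenn)
Colne: 17.1  (via Fenn)
Wendle: 21.9  (via Dunly)
Shortest route: Ravel → Yarm → Marden → Fenn → Dunly → Wendle = 21.9 km.

21.9 km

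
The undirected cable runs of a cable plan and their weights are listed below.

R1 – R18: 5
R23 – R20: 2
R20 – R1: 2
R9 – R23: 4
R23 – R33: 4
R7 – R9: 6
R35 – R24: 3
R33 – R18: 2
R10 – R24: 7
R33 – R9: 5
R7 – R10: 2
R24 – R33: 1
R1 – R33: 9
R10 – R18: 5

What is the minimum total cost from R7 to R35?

12

Enumerating some paths:
R7–R10–R18–R33–R24–R35: 2+5+2+1+3 = 13
R7–R10–R24–R35: 2+7+3 = 12
The minimum is 12 via R7–R10–R24–R35.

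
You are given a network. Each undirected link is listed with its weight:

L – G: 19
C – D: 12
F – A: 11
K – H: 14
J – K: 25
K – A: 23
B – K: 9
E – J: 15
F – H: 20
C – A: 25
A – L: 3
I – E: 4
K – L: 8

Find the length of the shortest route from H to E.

Compare a few routes:
H–F–A–L–K–J–E: 20+11+3+8+25+15 = 82
H–K–J–E: 14+25+15 = 54
The minimum is 54 via H–K–J–E.

54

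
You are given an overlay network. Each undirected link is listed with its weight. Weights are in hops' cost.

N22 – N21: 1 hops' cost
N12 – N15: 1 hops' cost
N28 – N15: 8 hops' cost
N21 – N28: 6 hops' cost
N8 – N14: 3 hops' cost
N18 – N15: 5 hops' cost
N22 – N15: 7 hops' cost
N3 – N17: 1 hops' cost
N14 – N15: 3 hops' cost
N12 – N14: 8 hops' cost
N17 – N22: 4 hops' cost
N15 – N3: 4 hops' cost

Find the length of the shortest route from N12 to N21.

Shortest distances from N12:
N12: 0
N15: 1  (via N12)
N14: 4  (via N15)
N3: 5  (via N15)
N18: 6  (via N15)
N17: 6  (via N3)
N8: 7  (via N14)
N22: 8  (via N15)
N28: 9  (via N15)
N21: 9  (via N22)
Shortest route: N12 → N15 → N22 → N21 = 9 hops' cost.

9 hops' cost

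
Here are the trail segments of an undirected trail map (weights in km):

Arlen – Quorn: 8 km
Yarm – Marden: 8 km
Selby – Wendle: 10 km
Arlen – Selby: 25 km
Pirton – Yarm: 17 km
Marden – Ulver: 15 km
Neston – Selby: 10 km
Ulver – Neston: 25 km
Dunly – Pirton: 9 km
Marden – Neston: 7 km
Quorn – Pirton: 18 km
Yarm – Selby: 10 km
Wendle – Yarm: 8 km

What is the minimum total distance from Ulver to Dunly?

49 km

Candidate routes:
Ulver - Marden - Yarm - Pirton - Dunly: 15+8+17+9 = 49
Ulver - Neston - Marden - Yarm - Pirton - Dunly: 25+7+8+17+9 = 66
Ulver - Neston - Selby - Yarm - Pirton - Dunly: 25+10+10+17+9 = 71
Ulver - Marden - Neston - Selby - Yarm - Pirton - Dunly: 15+7+10+10+17+9 = 68
Cheapest is Ulver - Marden - Yarm - Pirton - Dunly at 49 km.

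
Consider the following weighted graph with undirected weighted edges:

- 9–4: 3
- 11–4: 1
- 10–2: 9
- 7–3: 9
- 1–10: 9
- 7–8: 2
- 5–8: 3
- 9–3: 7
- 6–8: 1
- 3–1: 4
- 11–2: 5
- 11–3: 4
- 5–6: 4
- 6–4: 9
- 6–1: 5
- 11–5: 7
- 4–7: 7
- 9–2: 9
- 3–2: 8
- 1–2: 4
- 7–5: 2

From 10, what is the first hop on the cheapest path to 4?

2

Candidate routes:
10 → 1 → 2 → 11 → 4: 9+4+5+1 = 19
10 → 1 → 3 → 11 → 4: 9+4+4+1 = 18
10 → 2 → 9 → 4: 9+9+3 = 21
10 → 2 → 11 → 4: 9+5+1 = 15
The minimum is 15 via 10 → 2 → 11 → 4.
So from 10 the first move is to 2.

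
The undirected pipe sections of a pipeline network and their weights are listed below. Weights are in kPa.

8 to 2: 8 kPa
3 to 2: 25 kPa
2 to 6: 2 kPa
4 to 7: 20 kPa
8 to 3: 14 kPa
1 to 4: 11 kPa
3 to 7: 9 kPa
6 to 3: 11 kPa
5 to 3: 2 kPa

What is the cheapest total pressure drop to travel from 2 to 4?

42 kPa

Shortest distances from 2:
2: 0
6: 2  (via 2)
8: 8  (via 2)
3: 13  (via 6)
5: 15  (via 3)
7: 22  (via 3)
4: 42  (via 7)
Shortest route: 2–6–3–7–4 = 42 kPa.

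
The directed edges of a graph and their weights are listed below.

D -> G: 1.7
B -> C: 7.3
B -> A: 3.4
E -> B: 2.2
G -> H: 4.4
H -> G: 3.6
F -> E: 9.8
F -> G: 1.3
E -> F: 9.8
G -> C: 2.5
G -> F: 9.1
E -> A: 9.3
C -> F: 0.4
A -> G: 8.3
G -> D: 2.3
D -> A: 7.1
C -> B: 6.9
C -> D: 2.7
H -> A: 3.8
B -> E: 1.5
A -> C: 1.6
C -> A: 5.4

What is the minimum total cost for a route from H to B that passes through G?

Shortest H→G: H → G = 3.6
Best G to B: G → C → B costing 9.4
Total via G: 3.6 + 9.4 = 13.

13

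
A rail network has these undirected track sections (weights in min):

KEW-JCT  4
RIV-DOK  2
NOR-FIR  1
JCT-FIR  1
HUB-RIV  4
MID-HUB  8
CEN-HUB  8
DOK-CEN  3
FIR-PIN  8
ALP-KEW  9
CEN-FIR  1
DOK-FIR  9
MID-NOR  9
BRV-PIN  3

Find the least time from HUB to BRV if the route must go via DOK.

21 min

Best HUB to DOK: HUB–RIV–DOK costing 6
Best DOK to BRV: DOK–CEN–FIR–PIN–BRV costing 15
Total via DOK: 6 + 15 = 21 min.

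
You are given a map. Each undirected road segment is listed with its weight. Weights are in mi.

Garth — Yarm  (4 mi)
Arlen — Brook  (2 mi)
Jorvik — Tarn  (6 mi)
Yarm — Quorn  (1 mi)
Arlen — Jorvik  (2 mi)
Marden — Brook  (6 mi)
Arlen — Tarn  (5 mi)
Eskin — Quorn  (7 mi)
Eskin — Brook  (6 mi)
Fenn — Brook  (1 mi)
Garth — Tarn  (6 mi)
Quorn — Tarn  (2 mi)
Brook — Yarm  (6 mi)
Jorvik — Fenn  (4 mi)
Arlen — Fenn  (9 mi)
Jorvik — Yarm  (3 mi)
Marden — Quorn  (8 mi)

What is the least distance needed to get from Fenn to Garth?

Settle nodes by increasing distance from Fenn:
Fenn: 0
Brook: 1  (via Fenn)
Arlen: 3  (via Brook)
Jorvik: 4  (via Fenn)
Eskin: 7  (via Brook)
Yarm: 7  (via Brook)
Marden: 7  (via Brook)
Tarn: 8  (via Arlen)
Quorn: 8  (via Yarm)
Garth: 11  (via Yarm)
Shortest route: Fenn–Brook–Yarm–Garth = 11 mi.

11 mi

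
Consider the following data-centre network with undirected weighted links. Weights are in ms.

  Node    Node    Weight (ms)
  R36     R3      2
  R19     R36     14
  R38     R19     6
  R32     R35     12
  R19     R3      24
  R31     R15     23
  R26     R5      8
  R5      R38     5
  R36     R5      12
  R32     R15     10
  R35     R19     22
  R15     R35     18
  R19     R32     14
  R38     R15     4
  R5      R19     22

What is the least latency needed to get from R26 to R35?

35 ms

Settle nodes by increasing distance from R26:
R26: 0
R5: 8  (via R26)
R38: 13  (via R5)
R15: 17  (via R38)
R19: 19  (via R38)
R36: 20  (via R5)
R3: 22  (via R36)
R32: 27  (via R15)
R35: 35  (via R15)
Shortest route: R26–R5–R38–R15–R35 = 35 ms.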